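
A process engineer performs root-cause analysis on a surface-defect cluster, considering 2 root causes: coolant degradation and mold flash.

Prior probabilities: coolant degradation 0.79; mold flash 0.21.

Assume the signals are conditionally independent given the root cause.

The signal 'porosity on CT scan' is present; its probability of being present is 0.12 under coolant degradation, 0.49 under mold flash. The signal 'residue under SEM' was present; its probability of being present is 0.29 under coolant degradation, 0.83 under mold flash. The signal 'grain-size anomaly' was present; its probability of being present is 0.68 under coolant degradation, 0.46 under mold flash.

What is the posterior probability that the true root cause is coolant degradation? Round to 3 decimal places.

Multiply each prior by the joint likelihood of the signal pattern:
  coolant degradation: 0.79 × 0.12 × 0.29 × 0.68 = 0.018695
  mold flash: 0.21 × 0.49 × 0.83 × 0.46 = 0.039287
Marginal likelihood of the evidence = 0.057982.
P(coolant degradation | evidence) = 0.018695 / 0.057982 ≈ 0.322.

0.322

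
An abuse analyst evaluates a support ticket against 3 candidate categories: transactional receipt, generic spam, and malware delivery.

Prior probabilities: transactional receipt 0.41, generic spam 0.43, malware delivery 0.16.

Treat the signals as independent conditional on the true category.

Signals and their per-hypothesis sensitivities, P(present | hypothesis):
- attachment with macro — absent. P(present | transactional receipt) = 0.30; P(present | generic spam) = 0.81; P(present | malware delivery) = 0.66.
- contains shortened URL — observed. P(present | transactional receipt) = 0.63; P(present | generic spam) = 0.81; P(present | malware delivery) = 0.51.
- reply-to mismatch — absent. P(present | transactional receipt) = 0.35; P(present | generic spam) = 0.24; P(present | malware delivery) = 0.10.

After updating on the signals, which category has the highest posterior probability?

For each hypothesis, the unnormalized posterior weight is prior × product of the signal likelihoods (using 1 − P(present | H) for each absent signal):
  transactional receipt: 0.41 × (1 − 0.30) × 0.63 × (1 − 0.35) = 0.11753
  generic spam: 0.43 × (1 − 0.81) × 0.81 × (1 − 0.24) = 0.050295
  malware delivery: 0.16 × (1 − 0.66) × 0.51 × (1 − 0.10) = 0.02497
Normalizing constant Z = 0.11753 + 0.050295 + 0.02497 = 0.19279.
P(transactional receipt | evidence) ≈ 0.11753 / 0.19279 ≈ 0.610
P(generic spam | evidence) ≈ 0.050295 / 0.19279 ≈ 0.261
P(malware delivery | evidence) ≈ 0.02497 / 0.19279 ≈ 0.130
The largest is 0.610, so transactional receipt is most probable.

transactional receipt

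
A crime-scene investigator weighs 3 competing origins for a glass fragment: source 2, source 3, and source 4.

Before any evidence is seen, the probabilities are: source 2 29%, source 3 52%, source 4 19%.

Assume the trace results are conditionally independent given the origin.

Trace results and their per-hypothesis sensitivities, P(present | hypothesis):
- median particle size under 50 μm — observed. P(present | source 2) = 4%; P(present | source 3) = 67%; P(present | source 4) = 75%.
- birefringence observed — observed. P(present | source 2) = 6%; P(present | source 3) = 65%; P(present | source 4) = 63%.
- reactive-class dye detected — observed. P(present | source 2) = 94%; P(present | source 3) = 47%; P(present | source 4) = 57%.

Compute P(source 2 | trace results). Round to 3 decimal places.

By Bayes' rule with conditional independence, the unnormalized weight for each hypothesis is prior × ∏ likelihoods:
  source 2: 0.29 × 0.04 × 0.06 × 0.94 = 0.00065424
  source 3: 0.52 × 0.67 × 0.65 × 0.47 = 0.10644
  source 4: 0.19 × 0.75 × 0.63 × 0.57 = 0.051172
Normalizing constant Z = 0.00065424 + 0.10644 + 0.051172 = 0.15826.
P(source 2 | evidence) = 0.00065424 / 0.15826 ≈ 0.004.

0.004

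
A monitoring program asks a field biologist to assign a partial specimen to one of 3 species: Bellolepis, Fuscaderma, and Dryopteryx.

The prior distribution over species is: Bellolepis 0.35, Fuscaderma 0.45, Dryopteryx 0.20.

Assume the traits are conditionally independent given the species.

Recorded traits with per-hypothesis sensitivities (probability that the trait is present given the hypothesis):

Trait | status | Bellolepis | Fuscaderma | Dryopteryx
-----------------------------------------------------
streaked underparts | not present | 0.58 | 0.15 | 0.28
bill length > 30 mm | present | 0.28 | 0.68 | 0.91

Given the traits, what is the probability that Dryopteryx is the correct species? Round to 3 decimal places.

0.303

For each hypothesis, the unnormalized posterior weight is prior × product of the trait likelihoods (using 1 − P(present | H) for each absent trait):
  Bellolepis: 0.35 × (1 − 0.58) × 0.28 = 0.04116
  Fuscaderma: 0.45 × (1 − 0.15) × 0.68 = 0.2601
  Dryopteryx: 0.20 × (1 − 0.28) × 0.91 = 0.13104
Marginal likelihood of the evidence = 0.4323.
P(Dryopteryx | evidence) = 0.13104 / 0.4323 ≈ 0.303.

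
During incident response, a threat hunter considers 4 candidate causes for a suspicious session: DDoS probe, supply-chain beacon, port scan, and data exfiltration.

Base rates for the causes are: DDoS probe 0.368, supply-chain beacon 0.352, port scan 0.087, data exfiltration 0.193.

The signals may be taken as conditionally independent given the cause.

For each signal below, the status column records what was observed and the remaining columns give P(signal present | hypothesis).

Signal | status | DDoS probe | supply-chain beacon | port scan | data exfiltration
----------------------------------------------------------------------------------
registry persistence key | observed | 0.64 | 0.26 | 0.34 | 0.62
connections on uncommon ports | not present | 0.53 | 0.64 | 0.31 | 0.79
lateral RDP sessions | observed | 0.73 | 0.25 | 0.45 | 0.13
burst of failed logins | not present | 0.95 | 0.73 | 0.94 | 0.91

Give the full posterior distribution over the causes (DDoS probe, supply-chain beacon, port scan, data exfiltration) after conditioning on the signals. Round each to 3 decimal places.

0.568, 0.313, 0.078, 0.041

Multiply each prior by the joint likelihood of the signal pattern (using 1 − P(present | H) for each absent signal):
  DDoS probe: 0.368 × 0.64 × (1 − 0.53) × 0.73 × (1 − 0.95) = 0.0040403
  supply-chain beacon: 0.352 × 0.26 × (1 − 0.64) × 0.25 × (1 − 0.73) = 0.0022239
  port scan: 0.087 × 0.34 × (1 − 0.31) × 0.45 × (1 − 0.94) = 0.00055108
  data exfiltration: 0.193 × 0.62 × (1 − 0.79) × 0.13 × (1 − 0.91) = 0.000294
The unnormalized weights sum to 0.0071094.
P(DDoS probe | evidence) = 0.0040403 / 0.0071094 ≈ 0.568
P(supply-chain beacon | evidence) = 0.0022239 / 0.0071094 ≈ 0.313
P(port scan | evidence) = 0.00055108 / 0.0071094 ≈ 0.078
P(data exfiltration | evidence) = 0.000294 / 0.0071094 ≈ 0.041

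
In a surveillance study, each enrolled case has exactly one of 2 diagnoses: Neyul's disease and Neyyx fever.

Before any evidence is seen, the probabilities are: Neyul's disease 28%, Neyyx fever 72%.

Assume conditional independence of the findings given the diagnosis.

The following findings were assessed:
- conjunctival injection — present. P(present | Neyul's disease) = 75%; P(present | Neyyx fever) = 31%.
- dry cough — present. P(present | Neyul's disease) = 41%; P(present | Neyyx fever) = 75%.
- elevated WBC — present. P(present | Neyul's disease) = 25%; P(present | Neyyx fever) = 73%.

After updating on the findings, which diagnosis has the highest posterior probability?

Neyyx fever

For each hypothesis, the unnormalized posterior weight is prior × product of the finding likelihoods:
  Neyul's disease: 0.28 × 0.75 × 0.41 × 0.25 = 0.021525
  Neyyx fever: 0.72 × 0.31 × 0.75 × 0.73 = 0.1222
Marginal likelihood of the evidence = 0.14373.
P(Neyul's disease | evidence) ≈ 0.021525 / 0.14373 ≈ 0.150
P(Neyyx fever | evidence) ≈ 0.1222 / 0.14373 ≈ 0.850
The largest is 0.850, so Neyyx fever is most probable.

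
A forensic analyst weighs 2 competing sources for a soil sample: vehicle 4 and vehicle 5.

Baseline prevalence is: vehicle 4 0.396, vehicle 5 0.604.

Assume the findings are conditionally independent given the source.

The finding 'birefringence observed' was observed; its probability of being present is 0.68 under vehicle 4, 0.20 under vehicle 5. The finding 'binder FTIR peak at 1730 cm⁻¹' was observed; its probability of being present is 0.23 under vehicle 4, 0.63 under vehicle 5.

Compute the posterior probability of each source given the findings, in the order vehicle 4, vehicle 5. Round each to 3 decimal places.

0.449, 0.551

By Bayes' rule with conditional independence, the unnormalized weight for each hypothesis is prior × ∏ likelihoods:
  vehicle 4: 0.396 × 0.68 × 0.23 = 0.061934
  vehicle 5: 0.604 × 0.20 × 0.63 = 0.076104
The unnormalized weights sum to 0.13804.
P(vehicle 4 | evidence) = 0.061934 / 0.13804 ≈ 0.449
P(vehicle 5 | evidence) = 0.076104 / 0.13804 ≈ 0.551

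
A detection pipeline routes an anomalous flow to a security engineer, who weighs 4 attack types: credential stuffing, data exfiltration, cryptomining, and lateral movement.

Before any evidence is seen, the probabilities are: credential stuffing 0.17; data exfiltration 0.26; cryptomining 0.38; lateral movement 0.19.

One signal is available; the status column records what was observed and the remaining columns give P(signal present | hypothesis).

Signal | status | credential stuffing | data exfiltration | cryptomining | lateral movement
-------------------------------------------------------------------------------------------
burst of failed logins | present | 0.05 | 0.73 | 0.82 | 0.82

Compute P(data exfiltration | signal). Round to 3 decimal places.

By Bayes' rule, the unnormalized weight for each hypothesis is prior × likelihood:
  credential stuffing: 0.17 × 0.05 = 0.0085
  data exfiltration: 0.26 × 0.73 = 0.1898
  cryptomining: 0.38 × 0.82 = 0.3116
  lateral movement: 0.19 × 0.82 = 0.1558
Normalizing constant Z = 0.0085 + 0.1898 + 0.3116 + 0.1558 = 0.6657.
P(data exfiltration | evidence) = 0.1898 / 0.6657 ≈ 0.285.

0.285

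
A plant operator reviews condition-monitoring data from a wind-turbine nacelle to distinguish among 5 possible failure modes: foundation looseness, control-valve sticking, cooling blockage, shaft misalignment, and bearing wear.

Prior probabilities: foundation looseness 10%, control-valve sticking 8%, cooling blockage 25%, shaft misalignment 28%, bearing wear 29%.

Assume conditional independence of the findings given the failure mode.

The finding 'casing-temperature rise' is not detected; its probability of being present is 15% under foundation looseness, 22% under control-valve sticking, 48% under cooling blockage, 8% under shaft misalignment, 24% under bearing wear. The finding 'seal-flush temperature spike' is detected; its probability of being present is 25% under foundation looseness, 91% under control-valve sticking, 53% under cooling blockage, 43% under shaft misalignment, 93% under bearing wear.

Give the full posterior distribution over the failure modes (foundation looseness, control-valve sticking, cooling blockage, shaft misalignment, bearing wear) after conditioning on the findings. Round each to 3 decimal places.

0.046, 0.123, 0.149, 0.239, 0.443

By Bayes' rule with conditional independence, the unnormalized weight for each hypothesis is prior × ∏ likelihoods (using 1 − P(present | H) for each absent finding):
  foundation looseness: 0.10 × (1 − 0.15) × 0.25 = 0.02125
  control-valve sticking: 0.08 × (1 − 0.22) × 0.91 = 0.056784
  cooling blockage: 0.25 × (1 − 0.48) × 0.53 = 0.0689
  shaft misalignment: 0.28 × (1 − 0.08) × 0.43 = 0.11077
  bearing wear: 0.29 × (1 − 0.24) × 0.93 = 0.20497
The unnormalized weights sum to 0.46267.
P(foundation looseness | evidence) = 0.02125 / 0.46267 ≈ 0.046
P(control-valve sticking | evidence) = 0.056784 / 0.46267 ≈ 0.123
P(cooling blockage | evidence) = 0.0689 / 0.46267 ≈ 0.149
P(shaft misalignment | evidence) = 0.11077 / 0.46267 ≈ 0.239
P(bearing wear | evidence) = 0.20497 / 0.46267 ≈ 0.443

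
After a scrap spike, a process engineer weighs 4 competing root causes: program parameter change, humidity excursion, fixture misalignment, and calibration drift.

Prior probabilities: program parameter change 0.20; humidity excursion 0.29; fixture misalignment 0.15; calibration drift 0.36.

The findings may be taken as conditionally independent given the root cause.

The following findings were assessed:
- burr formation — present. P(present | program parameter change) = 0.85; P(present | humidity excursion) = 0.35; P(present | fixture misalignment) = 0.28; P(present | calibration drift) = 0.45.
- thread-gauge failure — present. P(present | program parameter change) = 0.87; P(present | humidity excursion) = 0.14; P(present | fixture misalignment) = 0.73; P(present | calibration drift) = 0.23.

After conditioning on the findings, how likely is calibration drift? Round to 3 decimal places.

0.162

For each hypothesis, the unnormalized posterior weight is prior × product of the finding likelihoods:
  program parameter change: 0.20 × 0.85 × 0.87 = 0.1479
  humidity excursion: 0.29 × 0.35 × 0.14 = 0.01421
  fixture misalignment: 0.15 × 0.28 × 0.73 = 0.03066
  calibration drift: 0.36 × 0.45 × 0.23 = 0.03726
Normalizing constant Z = 0.1479 + 0.01421 + 0.03066 + 0.03726 = 0.23003.
P(calibration drift | evidence) = 0.03726 / 0.23003 ≈ 0.162.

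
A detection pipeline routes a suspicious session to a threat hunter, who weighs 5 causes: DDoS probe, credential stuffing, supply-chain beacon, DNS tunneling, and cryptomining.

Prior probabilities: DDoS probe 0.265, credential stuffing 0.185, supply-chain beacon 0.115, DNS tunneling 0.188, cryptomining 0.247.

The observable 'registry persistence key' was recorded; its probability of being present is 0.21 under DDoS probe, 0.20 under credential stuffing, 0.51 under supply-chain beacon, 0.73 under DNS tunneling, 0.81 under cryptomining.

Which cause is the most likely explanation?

cryptomining

For each hypothesis, the unnormalized posterior weight is prior × likelihood:
  DDoS probe: 0.265 × 0.21 = 0.05565
  credential stuffing: 0.185 × 0.20 = 0.037
  supply-chain beacon: 0.115 × 0.51 = 0.05865
  DNS tunneling: 0.188 × 0.73 = 0.13724
  cryptomining: 0.247 × 0.81 = 0.20007
Marginal likelihood of the evidence = 0.48861.
P(DDoS probe | evidence) ≈ 0.05565 / 0.48861 ≈ 0.114
P(credential stuffing | evidence) ≈ 0.037 / 0.48861 ≈ 0.076
P(supply-chain beacon | evidence) ≈ 0.05865 / 0.48861 ≈ 0.120
P(DNS tunneling | evidence) ≈ 0.13724 / 0.48861 ≈ 0.281
P(cryptomining | evidence) ≈ 0.20007 / 0.48861 ≈ 0.409
The largest is 0.409, so cryptomining is most probable.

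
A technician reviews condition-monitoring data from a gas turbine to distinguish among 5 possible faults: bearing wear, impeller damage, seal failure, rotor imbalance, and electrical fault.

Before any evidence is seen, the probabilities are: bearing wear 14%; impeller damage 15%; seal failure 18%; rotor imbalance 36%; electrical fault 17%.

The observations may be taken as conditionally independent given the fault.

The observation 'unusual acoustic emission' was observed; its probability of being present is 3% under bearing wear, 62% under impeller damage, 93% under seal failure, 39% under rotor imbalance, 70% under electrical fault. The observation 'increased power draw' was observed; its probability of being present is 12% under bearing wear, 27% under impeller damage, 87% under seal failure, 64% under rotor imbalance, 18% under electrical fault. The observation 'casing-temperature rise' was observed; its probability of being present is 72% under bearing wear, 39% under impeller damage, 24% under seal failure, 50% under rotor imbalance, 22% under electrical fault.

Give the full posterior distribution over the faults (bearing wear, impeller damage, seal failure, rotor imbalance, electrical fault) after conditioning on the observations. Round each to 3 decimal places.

Multiply each prior by the joint likelihood of the evidence pattern:
  bearing wear: 0.14 × 0.03 × 0.12 × 0.72 = 0.00036288
  impeller damage: 0.15 × 0.62 × 0.27 × 0.39 = 0.0097929
  seal failure: 0.18 × 0.93 × 0.87 × 0.24 = 0.034953
  rotor imbalance: 0.36 × 0.39 × 0.64 × 0.50 = 0.044928
  electrical fault: 0.17 × 0.70 × 0.18 × 0.22 = 0.0047124
Marginal likelihood of the evidence = 0.094749.
P(bearing wear | evidence) = 0.00036288 / 0.094749 ≈ 0.004
P(impeller damage | evidence) = 0.0097929 / 0.094749 ≈ 0.103
P(seal failure | evidence) = 0.034953 / 0.094749 ≈ 0.369
P(rotor imbalance | evidence) = 0.044928 / 0.094749 ≈ 0.474
P(electrical fault | evidence) = 0.0047124 / 0.094749 ≈ 0.050

0.004, 0.103, 0.369, 0.474, 0.050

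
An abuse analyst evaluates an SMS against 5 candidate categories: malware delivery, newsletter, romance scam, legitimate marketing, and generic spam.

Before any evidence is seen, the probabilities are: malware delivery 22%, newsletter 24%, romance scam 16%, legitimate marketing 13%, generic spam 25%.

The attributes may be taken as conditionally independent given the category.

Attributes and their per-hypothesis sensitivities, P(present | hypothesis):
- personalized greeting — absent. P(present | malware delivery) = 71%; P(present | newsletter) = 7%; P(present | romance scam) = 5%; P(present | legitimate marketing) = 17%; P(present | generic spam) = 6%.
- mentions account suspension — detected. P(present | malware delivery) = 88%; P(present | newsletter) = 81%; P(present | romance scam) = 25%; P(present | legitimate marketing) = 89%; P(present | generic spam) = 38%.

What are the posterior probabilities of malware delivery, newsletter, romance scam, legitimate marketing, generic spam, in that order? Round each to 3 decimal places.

By Bayes' rule with conditional independence, the unnormalized weight for each hypothesis is prior × ∏ likelihoods (using 1 − P(present | H) for each absent attribute):
  malware delivery: 0.22 × (1 − 0.71) × 0.88 = 0.056144
  newsletter: 0.24 × (1 − 0.07) × 0.81 = 0.18079
  romance scam: 0.16 × (1 − 0.05) × 0.25 = 0.038
  legitimate marketing: 0.13 × (1 − 0.17) × 0.89 = 0.096031
  generic spam: 0.25 × (1 − 0.06) × 0.38 = 0.0893
Normalizing constant Z = 0.056144 + 0.18079 + 0.038 + 0.096031 + 0.0893 = 0.46027.
P(malware delivery | evidence) = 0.056144 / 0.46027 ≈ 0.122
P(newsletter | evidence) = 0.18079 / 0.46027 ≈ 0.393
P(romance scam | evidence) = 0.038 / 0.46027 ≈ 0.083
P(legitimate marketing | evidence) = 0.096031 / 0.46027 ≈ 0.209
P(generic spam | evidence) = 0.0893 / 0.46027 ≈ 0.194

0.122, 0.393, 0.083, 0.209, 0.194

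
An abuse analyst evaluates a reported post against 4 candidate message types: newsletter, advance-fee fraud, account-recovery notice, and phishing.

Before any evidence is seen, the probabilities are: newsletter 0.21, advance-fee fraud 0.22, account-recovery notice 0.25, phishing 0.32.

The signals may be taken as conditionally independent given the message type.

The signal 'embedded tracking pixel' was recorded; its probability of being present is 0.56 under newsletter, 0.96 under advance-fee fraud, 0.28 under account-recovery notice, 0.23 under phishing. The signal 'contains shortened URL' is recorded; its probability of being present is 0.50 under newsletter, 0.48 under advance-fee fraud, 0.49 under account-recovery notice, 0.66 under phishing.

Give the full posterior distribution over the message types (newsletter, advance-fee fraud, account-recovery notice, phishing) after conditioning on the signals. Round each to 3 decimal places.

Multiply each prior by the joint likelihood of the signal pattern:
  newsletter: 0.21 × 0.56 × 0.50 = 0.0588
  advance-fee fraud: 0.22 × 0.96 × 0.48 = 0.10138
  account-recovery notice: 0.25 × 0.28 × 0.49 = 0.0343
  phishing: 0.32 × 0.23 × 0.66 = 0.048576
The unnormalized weights sum to 0.24305.
P(newsletter | evidence) = 0.0588 / 0.24305 ≈ 0.242
P(advance-fee fraud | evidence) = 0.10138 / 0.24305 ≈ 0.417
P(account-recovery notice | evidence) = 0.0343 / 0.24305 ≈ 0.141
P(phishing | evidence) = 0.048576 / 0.24305 ≈ 0.200

0.242, 0.417, 0.141, 0.200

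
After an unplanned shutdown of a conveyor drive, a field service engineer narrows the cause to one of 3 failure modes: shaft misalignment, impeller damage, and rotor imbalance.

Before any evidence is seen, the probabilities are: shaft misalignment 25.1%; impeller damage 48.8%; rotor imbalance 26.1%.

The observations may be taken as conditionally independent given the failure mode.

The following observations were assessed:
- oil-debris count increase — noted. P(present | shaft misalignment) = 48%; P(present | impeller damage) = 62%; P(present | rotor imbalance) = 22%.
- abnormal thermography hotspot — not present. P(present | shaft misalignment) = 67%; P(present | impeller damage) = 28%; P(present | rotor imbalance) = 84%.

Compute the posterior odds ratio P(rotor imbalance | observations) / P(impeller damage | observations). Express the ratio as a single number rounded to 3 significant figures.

Unnormalized posterior weight (prior times the observation likelihoods) for each of the two hypotheses (using 1 − P(present | H) for each absent observation):
  rotor imbalance: 0.261 × 0.22 × (1 − 0.84) = 0.0091872
  impeller damage: 0.488 × 0.62 × (1 − 0.28) = 0.21784
Posterior odds = 0.0091872 / 0.21784 ≈ 0.0422.

0.0422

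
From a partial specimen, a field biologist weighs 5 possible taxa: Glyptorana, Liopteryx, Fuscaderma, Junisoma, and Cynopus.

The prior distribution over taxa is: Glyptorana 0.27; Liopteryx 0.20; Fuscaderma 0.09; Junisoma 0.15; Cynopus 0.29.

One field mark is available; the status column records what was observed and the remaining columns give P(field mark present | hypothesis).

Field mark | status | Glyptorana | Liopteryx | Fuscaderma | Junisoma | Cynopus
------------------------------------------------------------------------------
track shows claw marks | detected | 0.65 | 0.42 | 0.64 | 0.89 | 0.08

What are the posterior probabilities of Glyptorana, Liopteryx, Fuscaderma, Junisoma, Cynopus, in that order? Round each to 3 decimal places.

0.370, 0.177, 0.122, 0.282, 0.049

For each hypothesis, the unnormalized posterior weight is prior × likelihood:
  Glyptorana: 0.27 × 0.65 = 0.1755
  Liopteryx: 0.20 × 0.42 = 0.084
  Fuscaderma: 0.09 × 0.64 = 0.0576
  Junisoma: 0.15 × 0.89 = 0.1335
  Cynopus: 0.29 × 0.08 = 0.0232
Normalizing constant Z = 0.1755 + 0.084 + 0.0576 + 0.1335 + 0.0232 = 0.4738.
P(Glyptorana | evidence) = 0.1755 / 0.4738 ≈ 0.370
P(Liopteryx | evidence) = 0.084 / 0.4738 ≈ 0.177
P(Fuscaderma | evidence) = 0.0576 / 0.4738 ≈ 0.122
P(Junisoma | evidence) = 0.1335 / 0.4738 ≈ 0.282
P(Cynopus | evidence) = 0.0232 / 0.4738 ≈ 0.049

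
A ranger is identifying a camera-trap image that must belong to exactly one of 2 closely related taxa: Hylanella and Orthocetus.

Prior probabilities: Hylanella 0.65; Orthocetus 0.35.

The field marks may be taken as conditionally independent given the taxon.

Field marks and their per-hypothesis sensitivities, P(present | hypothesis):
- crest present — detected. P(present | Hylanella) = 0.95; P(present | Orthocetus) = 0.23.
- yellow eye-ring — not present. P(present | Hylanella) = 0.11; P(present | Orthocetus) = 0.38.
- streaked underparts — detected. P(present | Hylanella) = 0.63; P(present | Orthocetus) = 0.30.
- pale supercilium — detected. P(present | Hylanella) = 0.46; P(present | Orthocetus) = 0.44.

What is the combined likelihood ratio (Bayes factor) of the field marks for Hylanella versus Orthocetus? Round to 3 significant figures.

Joint likelihood of the field mark pattern under each hypothesis (using 1 − P(present | H) for each absent field mark):
  Hylanella: 0.95 × (1 − 0.11) × 0.63 × 0.46 = 0.24503
  Orthocetus: 0.23 × (1 − 0.38) × 0.30 × 0.44 = 0.018823
Bayes factor = 0.24503 / 0.018823 ≈ 13.0

13.0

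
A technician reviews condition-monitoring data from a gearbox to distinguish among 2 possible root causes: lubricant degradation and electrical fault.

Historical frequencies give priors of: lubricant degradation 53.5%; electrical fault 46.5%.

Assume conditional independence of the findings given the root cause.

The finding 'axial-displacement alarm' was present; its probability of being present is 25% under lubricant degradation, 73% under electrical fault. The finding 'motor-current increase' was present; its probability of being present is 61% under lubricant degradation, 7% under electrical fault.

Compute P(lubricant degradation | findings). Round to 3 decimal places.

For each hypothesis, the unnormalized posterior weight is prior × product of the finding likelihoods:
  lubricant degradation: 0.535 × 0.25 × 0.61 = 0.081588
  electrical fault: 0.465 × 0.73 × 0.07 = 0.023762
Normalizing constant Z = 0.081588 + 0.023762 = 0.10535.
P(lubricant degradation | evidence) = 0.081588 / 0.10535 ≈ 0.774.

0.774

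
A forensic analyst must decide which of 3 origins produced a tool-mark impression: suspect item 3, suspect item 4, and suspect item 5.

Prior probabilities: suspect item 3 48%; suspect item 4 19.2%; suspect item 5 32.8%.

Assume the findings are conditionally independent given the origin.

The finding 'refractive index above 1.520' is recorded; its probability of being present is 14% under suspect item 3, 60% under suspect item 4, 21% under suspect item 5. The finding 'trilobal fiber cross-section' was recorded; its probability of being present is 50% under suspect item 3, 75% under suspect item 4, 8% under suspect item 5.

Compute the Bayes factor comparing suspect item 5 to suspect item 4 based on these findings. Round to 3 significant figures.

0.0373

Joint likelihood of the evidence pattern under each hypothesis:
  suspect item 5: 0.21 × 0.08 = 0.0168
  suspect item 4: 0.60 × 0.75 = 0.45
Bayes factor = 0.0168 / 0.45 ≈ 0.0373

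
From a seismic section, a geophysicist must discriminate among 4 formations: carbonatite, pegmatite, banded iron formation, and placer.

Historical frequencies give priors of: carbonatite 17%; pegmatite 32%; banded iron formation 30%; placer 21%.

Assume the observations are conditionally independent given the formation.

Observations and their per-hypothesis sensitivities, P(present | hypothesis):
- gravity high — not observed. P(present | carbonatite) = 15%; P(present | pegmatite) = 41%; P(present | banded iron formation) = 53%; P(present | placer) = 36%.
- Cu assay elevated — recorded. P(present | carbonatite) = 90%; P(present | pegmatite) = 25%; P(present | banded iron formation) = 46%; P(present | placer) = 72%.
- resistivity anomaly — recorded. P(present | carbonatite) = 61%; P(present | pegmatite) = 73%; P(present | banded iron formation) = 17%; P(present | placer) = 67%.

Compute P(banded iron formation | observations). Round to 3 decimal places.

Multiply each prior by the joint likelihood of the evidence pattern (using 1 − P(present | H) for each absent observation):
  carbonatite: 0.17 × (1 − 0.15) × 0.90 × 0.61 = 0.079331
  pegmatite: 0.32 × (1 − 0.41) × 0.25 × 0.73 = 0.034456
  banded iron formation: 0.30 × (1 − 0.53) × 0.46 × 0.17 = 0.011026
  placer: 0.21 × (1 − 0.36) × 0.72 × 0.67 = 0.064835
Marginal likelihood of the evidence = 0.18965.
P(banded iron formation | evidence) = 0.011026 / 0.18965 ≈ 0.058.

0.058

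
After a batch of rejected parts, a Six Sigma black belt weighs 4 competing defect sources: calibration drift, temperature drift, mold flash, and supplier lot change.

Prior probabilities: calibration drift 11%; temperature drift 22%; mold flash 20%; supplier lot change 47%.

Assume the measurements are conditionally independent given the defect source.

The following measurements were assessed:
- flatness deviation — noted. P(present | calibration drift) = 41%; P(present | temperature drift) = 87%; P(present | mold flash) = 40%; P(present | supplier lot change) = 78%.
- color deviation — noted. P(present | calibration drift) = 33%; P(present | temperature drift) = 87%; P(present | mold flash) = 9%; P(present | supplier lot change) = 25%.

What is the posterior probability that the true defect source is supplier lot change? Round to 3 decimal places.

0.327

By Bayes' rule with conditional independence, the unnormalized weight for each hypothesis is prior × ∏ likelihoods:
  calibration drift: 0.11 × 0.41 × 0.33 = 0.014883
  temperature drift: 0.22 × 0.87 × 0.87 = 0.16652
  mold flash: 0.20 × 0.40 × 0.09 = 0.0072
  supplier lot change: 0.47 × 0.78 × 0.25 = 0.09165
Marginal likelihood of the evidence = 0.28025.
P(supplier lot change | evidence) = 0.09165 / 0.28025 ≈ 0.327.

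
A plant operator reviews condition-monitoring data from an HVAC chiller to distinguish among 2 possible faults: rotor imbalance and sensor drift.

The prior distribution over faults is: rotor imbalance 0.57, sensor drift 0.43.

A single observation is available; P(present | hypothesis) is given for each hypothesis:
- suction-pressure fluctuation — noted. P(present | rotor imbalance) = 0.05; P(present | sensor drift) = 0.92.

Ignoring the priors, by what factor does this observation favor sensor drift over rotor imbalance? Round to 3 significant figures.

The Bayes factor is the ratio of the two likelihoods.
  sensor drift: 0.92
  rotor imbalance: 0.05
Bayes factor = 0.92 / 0.05 ≈ 18.4

18.4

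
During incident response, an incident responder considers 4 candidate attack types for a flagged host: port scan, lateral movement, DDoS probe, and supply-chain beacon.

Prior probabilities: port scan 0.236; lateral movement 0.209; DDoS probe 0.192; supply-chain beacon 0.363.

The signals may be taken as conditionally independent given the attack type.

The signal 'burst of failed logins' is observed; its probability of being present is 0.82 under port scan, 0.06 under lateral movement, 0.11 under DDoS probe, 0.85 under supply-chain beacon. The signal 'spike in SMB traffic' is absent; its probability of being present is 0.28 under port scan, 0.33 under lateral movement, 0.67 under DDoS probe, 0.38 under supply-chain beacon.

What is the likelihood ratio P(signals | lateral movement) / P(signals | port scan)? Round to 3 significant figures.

0.0681

Take the product of per-signal likelihoods under each hypothesis (using 1 − P(present | H) for each absent signal), then divide.
  lateral movement: 0.06 × (1 − 0.33) = 0.0402
  port scan: 0.82 × (1 − 0.28) = 0.5904
Bayes factor = 0.0402 / 0.5904 ≈ 0.0681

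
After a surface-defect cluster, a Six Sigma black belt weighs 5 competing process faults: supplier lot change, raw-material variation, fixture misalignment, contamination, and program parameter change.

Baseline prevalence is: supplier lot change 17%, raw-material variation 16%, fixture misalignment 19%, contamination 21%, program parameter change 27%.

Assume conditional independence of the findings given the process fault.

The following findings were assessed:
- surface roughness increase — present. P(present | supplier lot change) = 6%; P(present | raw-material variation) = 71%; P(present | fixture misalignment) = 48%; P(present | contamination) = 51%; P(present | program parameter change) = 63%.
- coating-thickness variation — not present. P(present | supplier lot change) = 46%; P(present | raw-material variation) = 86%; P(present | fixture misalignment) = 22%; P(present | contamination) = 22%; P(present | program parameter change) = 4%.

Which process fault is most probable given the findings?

For each hypothesis, the unnormalized posterior weight is prior × product of the finding likelihoods (using 1 − P(present | H) for each absent finding):
  supplier lot change: 0.17 × 0.06 × (1 − 0.46) = 0.005508
  raw-material variation: 0.16 × 0.71 × (1 − 0.86) = 0.015904
  fixture misalignment: 0.19 × 0.48 × (1 − 0.22) = 0.071136
  contamination: 0.21 × 0.51 × (1 − 0.22) = 0.083538
  program parameter change: 0.27 × 0.63 × (1 − 0.04) = 0.1633
The unnormalized weights sum to 0.33938.
P(supplier lot change | evidence) ≈ 0.005508 / 0.33938 ≈ 0.016
P(raw-material variation | evidence) ≈ 0.015904 / 0.33938 ≈ 0.047
P(fixture misalignment | evidence) ≈ 0.071136 / 0.33938 ≈ 0.210
P(contamination | evidence) ≈ 0.083538 / 0.33938 ≈ 0.246
P(program parameter change | evidence) ≈ 0.1633 / 0.33938 ≈ 0.481
The largest is 0.481, so program parameter change is most probable.

program parameter change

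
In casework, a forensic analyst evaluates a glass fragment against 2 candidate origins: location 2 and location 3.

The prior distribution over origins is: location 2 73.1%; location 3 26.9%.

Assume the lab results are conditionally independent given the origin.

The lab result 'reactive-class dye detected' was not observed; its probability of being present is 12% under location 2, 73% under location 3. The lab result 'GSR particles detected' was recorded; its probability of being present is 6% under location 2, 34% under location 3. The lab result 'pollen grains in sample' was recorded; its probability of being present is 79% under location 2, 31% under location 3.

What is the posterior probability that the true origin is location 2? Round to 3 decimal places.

Multiply each prior by the joint likelihood of the lab result pattern (using 1 − P(present | H) for each absent lab result):
  location 2: 0.731 × (1 − 0.12) × 0.06 × 0.79 = 0.030491
  location 3: 0.269 × (1 − 0.73) × 0.34 × 0.31 = 0.0076552
Marginal likelihood of the evidence = 0.038147.
P(location 2 | evidence) = 0.030491 / 0.038147 ≈ 0.799.

0.799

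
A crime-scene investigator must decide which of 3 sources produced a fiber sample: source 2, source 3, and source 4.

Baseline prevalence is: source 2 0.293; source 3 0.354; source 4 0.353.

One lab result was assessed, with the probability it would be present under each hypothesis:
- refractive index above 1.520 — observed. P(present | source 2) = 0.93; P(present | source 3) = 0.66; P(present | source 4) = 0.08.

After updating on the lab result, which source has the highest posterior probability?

Multiply each prior by the likelihood of the lab result:
  source 2: 0.293 × 0.93 = 0.27249
  source 3: 0.354 × 0.66 = 0.23364
  source 4: 0.353 × 0.08 = 0.02824
Marginal likelihood of the evidence = 0.53437.
P(source 2 | evidence) ≈ 0.27249 / 0.53437 ≈ 0.510
P(source 3 | evidence) ≈ 0.23364 / 0.53437 ≈ 0.437
P(source 4 | evidence) ≈ 0.02824 / 0.53437 ≈ 0.053
The largest is 0.510, so source 2 is most probable.

source 2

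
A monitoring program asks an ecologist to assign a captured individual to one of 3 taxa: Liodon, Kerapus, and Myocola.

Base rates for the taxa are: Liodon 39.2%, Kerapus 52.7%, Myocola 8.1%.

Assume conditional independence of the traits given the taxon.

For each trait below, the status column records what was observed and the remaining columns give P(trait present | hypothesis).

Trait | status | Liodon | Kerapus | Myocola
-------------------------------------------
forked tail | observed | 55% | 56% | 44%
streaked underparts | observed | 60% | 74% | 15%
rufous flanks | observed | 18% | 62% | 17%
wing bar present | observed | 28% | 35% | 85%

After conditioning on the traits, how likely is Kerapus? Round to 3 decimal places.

0.867

By Bayes' rule with conditional independence, the unnormalized weight for each hypothesis is prior × ∏ likelihoods:
  Liodon: 0.392 × 0.55 × 0.60 × 0.18 × 0.28 = 0.0065197
  Kerapus: 0.527 × 0.56 × 0.74 × 0.62 × 0.35 = 0.04739
  Myocola: 0.081 × 0.44 × 0.15 × 0.17 × 0.85 = 0.0007725
Marginal likelihood of the evidence = 0.054683.
P(Kerapus | evidence) = 0.04739 / 0.054683 ≈ 0.867.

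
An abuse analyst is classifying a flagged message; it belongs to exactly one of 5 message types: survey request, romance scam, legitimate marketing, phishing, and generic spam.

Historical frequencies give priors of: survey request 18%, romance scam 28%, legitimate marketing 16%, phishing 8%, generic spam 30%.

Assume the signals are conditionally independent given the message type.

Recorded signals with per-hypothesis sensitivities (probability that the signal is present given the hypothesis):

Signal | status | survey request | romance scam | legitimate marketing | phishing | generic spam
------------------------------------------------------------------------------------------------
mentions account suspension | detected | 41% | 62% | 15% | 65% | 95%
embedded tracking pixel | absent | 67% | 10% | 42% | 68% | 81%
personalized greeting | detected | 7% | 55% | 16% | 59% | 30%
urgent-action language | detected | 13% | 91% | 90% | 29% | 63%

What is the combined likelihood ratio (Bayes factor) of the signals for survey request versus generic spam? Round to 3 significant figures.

0.0361

The Bayes factor is the ratio of the joint likelihoods of the signal pattern under the two hypotheses (using 1 − P(present | H) for each absent signal).
  survey request: 0.41 × (1 − 0.67) × 0.07 × 0.13 = 0.0012312
  generic spam: 0.95 × (1 − 0.81) × 0.30 × 0.63 = 0.034114
Bayes factor = 0.0012312 / 0.034114 ≈ 0.0361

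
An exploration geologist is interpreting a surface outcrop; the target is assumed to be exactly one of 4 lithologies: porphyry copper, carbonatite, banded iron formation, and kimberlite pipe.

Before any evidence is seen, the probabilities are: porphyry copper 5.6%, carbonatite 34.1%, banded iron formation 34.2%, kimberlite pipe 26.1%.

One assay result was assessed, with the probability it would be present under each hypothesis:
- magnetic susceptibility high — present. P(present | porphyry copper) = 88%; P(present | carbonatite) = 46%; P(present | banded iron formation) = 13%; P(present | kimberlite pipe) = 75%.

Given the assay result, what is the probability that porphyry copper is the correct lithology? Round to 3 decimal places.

0.110

Multiply each prior by the likelihood of the assay result:
  porphyry copper: 0.056 × 0.88 = 0.04928
  carbonatite: 0.341 × 0.46 = 0.15686
  banded iron formation: 0.342 × 0.13 = 0.04446
  kimberlite pipe: 0.261 × 0.75 = 0.19575
Normalizing constant Z = 0.04928 + 0.15686 + 0.04446 + 0.19575 = 0.44635.
P(porphyry copper | evidence) = 0.04928 / 0.44635 ≈ 0.110.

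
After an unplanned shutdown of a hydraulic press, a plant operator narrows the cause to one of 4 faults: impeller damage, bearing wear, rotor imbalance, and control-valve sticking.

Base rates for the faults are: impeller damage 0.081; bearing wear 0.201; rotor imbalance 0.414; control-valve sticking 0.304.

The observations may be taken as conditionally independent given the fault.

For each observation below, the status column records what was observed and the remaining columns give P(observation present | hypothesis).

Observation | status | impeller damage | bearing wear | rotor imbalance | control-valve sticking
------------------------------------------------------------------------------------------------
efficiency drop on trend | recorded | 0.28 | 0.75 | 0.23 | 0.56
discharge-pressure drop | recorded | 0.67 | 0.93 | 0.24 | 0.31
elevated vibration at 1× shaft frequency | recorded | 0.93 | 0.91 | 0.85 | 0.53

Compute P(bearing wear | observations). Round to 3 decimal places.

By Bayes' rule with conditional independence, the unnormalized weight for each hypothesis is prior × ∏ likelihoods:
  impeller damage: 0.081 × 0.28 × 0.67 × 0.93 = 0.014132
  bearing wear: 0.201 × 0.75 × 0.93 × 0.91 = 0.12758
  rotor imbalance: 0.414 × 0.23 × 0.24 × 0.85 = 0.019425
  control-valve sticking: 0.304 × 0.56 × 0.31 × 0.53 = 0.02797
Normalizing constant Z = 0.014132 + 0.12758 + 0.019425 + 0.02797 = 0.18911.
P(bearing wear | evidence) = 0.12758 / 0.18911 ≈ 0.675.

0.675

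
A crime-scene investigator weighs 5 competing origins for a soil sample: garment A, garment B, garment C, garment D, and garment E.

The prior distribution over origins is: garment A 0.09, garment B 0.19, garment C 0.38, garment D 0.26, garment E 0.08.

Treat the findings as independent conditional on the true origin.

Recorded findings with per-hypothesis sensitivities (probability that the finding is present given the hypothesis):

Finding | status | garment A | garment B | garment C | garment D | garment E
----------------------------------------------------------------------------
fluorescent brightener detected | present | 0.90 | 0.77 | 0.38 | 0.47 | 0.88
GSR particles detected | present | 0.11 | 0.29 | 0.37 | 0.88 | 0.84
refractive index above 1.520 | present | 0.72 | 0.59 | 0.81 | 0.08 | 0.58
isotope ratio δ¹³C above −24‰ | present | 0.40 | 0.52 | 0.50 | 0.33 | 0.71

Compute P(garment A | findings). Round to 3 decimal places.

Multiply each prior by the joint likelihood of the evidence pattern:
  garment A: 0.09 × 0.90 × 0.11 × 0.72 × 0.40 = 0.0025661
  garment B: 0.19 × 0.77 × 0.29 × 0.59 × 0.52 = 0.013017
  garment C: 0.38 × 0.38 × 0.37 × 0.81 × 0.50 = 0.021638
  garment D: 0.26 × 0.47 × 0.88 × 0.08 × 0.33 = 0.002839
  garment E: 0.08 × 0.88 × 0.84 × 0.58 × 0.71 = 0.024352
Marginal likelihood of the evidence = 0.064412.
P(garment A | evidence) = 0.0025661 / 0.064412 ≈ 0.040.

0.040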